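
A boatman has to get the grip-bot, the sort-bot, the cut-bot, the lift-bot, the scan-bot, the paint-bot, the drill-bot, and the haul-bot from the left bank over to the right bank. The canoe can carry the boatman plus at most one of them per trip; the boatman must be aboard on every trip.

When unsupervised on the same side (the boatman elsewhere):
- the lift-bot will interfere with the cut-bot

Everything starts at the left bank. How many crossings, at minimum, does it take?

Counting alone: the boatman can take at most 1 across per trip to the right bank, so moving all 8 needs at least 8 loaded trips out, with a return between consecutive ones — at least 15 crossings.
The plan below uses exactly 15 crossings, so it is optimal:
1. Boatman goes to the right bank with the cut-bot.
2. Boatman goes back to the left bank alone.
3. Boatman goes to the right bank with the grip-bot.
4. Boatman goes back to the left bank alone.
5. Boatman goes to the right bank with the sort-bot.
6. Boatman goes back to the left bank alone.
7. Boatman goes to the right bank with the scan-bot.
8. Boatman goes back to the left bank alone.
9. Boatman goes to the right bank with the paint-bot.
10. Boatman goes back to the left bank alone.
11. Boatman goes to the right bank with the drill-bot.
12. Boatman goes back to the left bank alone.
13. Boatman goes to the right bank with the haul-bot.
14. Boatman goes back to the left bank alone.
15. Boatman goes to the right bank with the lift-bot.

15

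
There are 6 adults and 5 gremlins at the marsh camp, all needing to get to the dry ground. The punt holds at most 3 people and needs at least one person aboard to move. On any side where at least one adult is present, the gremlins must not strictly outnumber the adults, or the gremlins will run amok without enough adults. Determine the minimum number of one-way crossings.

9

Counting alone: each trip to the dry ground takes at most 3 across and each return brings at least 1 back, so after t trips out (and t−1 returns) at most 3t − (t−1) of the 11 are across; that first reaches 11 at t = 5, so at least 9 crossings are needed.
The plan below uses exactly 9 crossings, so it is optimal:
1. 3 gremlins → the dry ground.  (the marsh camp: 6A 2G; the dry ground: 0A 3G)
2. 1 gremlin ← the marsh camp.  (the marsh camp: 6A 3G; the dry ground: 0A 2G)
3. 3 adults → the dry ground.  (the marsh camp: 3A 3G; the dry ground: 3A 2G)
4. 1 adult ← the marsh camp.  (the marsh camp: 4A 3G; the dry ground: 2A 2G)
5. 2 adults and 1 gremlin → the dry ground.  (the marsh camp: 2A 2G; the dry ground: 4A 3G)
6. 1 adult ← the marsh camp.  (the marsh camp: 3A 2G; the dry ground: 3A 3G)
7. 2 adults and 1 gremlin → the dry ground.  (the marsh camp: 1A 1G; the dry ground: 5A 4G)
8. 1 adult ← the marsh camp.  (the marsh camp: 2A 1G; the dry ground: 4A 4G)
9. 2 adults and 1 gremlin → the dry ground.  (the marsh camp: 0A 0G; the dry ground: 6A 5G)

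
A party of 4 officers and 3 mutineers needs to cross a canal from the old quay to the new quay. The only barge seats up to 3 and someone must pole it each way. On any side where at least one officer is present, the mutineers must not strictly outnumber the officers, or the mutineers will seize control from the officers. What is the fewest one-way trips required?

5

Counting alone: each trip to the new quay takes at most 3 across and each return brings at least 1 back, so after t trips out (and t−1 returns) at most 3t − (t−1) of the 7 are across; that first reaches 7 at t = 3, so at least 5 crossings are needed.
The plan below uses exactly 5 crossings, so it is optimal:
1. 3 mutineers → the new quay.  (the old quay: 4O 0M; the new quay: 0O 3M)
2. 1 mutineer ← the old quay.  (the old quay: 4O 1M; the new quay: 0O 2M)
3. 3 officers → the new quay.  (the old quay: 1O 1M; the new quay: 3O 2M)
4. 1 officer ← the old quay.  (the old quay: 2O 1M; the new quay: 2O 2M)
5. 2 officers and 1 mutineer → the new quay.  (the old quay: 0O 0M; the new quay: 4O 3M)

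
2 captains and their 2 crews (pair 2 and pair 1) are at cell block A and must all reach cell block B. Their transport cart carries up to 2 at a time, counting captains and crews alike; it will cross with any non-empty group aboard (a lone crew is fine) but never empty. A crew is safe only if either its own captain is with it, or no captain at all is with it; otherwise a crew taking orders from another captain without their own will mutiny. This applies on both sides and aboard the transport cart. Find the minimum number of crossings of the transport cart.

5

Counting alone: each trip to cell block B takes at most 2 across and each return brings at least 1 back, so after t trips out (and t−1 returns) at most 2t − (t−1) of the 4 are across; that first reaches 4 at t = 3, so at least 5 crossings are needed.
The plan below uses exactly 5 crossings, so it is optimal:
1. captain 2 and crew 2 cross → cell block B.
2. captain 2 crosses ← cell block A.
3. captain 1 and captain 2 cross → cell block B.
4. captain 1 crosses ← cell block A.
5. captain 1 and crew 1 cross → cell block B.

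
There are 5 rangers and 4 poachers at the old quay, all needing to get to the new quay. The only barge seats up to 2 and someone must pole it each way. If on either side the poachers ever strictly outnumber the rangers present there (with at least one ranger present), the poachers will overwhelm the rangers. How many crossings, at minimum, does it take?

15

Counting alone: each trip to the new quay takes at most 2 across and each return brings at least 1 back, so after t trips out (and t−1 returns) at most 2t − (t−1) of the 9 are across; that first reaches 9 at t = 8, so at least 15 crossings are needed.
The plan below uses exactly 15 crossings, so it is optimal:
1. 2 poachers → the new quay.  (the old quay: 5R 2P; the new quay: 0R 2P)
2. 1 poacher ← the old quay.  (the old quay: 5R 3P; the new quay: 0R 1P)
3. 2 poachers → the new quay.  (the old quay: 5R 1P; the new quay: 0R 3P)
4. 1 poacher ← the old quay.  (the old quay: 5R 2P; the new quay: 0R 2P)
5. 2 rangers → the new quay.  (the old quay: 3R 2P; the new quay: 2R 2P)
6. 1 poacher ← the old quay.  (the old quay: 3R 3P; the new quay: 2R 1P)
7. 1 ranger and 1 poacher → the new quay.  (the old quay: 2R 2P; the new quay: 3R 2P)
8. 1 ranger ← the old quay.  (the old quay: 3R 2P; the new quay: 2R 2P)
9. 1 ranger and 1 poacher → the new quay.  (the old quay: 2R 1P; the new quay: 3R 3P)
10. 1 poacher ← the old quay.  (the old quay: 2R 2P; the new quay: 3R 2P)
11. 1 ranger and 1 poacher → the new quay.  (the old quay: 1R 1P; the new quay: 4R 3P)
12. 1 ranger ← the old quay.  (the old quay: 2R 1P; the new quay: 3R 3P)
13. 1 ranger and 1 poacher → the new quay.  (the old quay: 1R 0P; the new quay: 4R 4P)
14. 1 poacher ← the old quay.  (the old quay: 1R 1P; the new quay: 4R 3P)
15. 1 ranger and 1 poacher → the new quay.  (the old quay: 0R 0P; the new quay: 5R 4P)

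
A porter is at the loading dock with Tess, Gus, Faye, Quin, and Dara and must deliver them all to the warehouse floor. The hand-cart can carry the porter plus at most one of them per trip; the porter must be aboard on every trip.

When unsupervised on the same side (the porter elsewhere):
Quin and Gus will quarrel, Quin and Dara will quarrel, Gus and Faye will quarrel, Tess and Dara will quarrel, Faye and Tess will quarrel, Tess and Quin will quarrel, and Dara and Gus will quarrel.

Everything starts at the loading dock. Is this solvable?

Whatever the first load, the items left behind include a forbidden pair without the porter. No opening move is safe, so no plan exists.

No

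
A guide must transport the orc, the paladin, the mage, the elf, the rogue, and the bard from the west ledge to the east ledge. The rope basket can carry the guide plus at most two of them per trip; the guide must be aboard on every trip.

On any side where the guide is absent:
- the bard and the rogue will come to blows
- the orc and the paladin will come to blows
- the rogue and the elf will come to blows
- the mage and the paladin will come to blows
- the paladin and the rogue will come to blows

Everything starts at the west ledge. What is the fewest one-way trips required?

Counting alone: the guide can take at most 2 across per trip to the east ledge, so moving all 6 needs at least 3 loaded trips out, with a return between consecutive ones — at least 5 crossings.
The safety rule pushes this higher. Following every safe sequence of crossings, the most of the 6 that can be at the east ledge as the rope basket arrives there on crossing 5 is 5 — never all 6.
So no plan with fewer than 7 crossings exists, and this one achieves 7:
1. Guide goes to the east ledge with the paladin and the rogue.  [the west ledge: the bard, the elf, the mage, the orc | the east ledge: the paladin, the rogue]
2. Guide goes back to the west ledge with the paladin.  [the west ledge: the bard, the elf, the mage, the orc, the paladin | the east ledge: the rogue]
3. Guide goes to the east ledge with the mage and the orc.  [the west ledge: the bard, the elf, the paladin | the east ledge: the mage, the orc, the rogue]
4. Guide goes back to the west ledge alone.  [the west ledge: the bard, the elf, the paladin | the east ledge: the mage, the orc, the rogue]
5. Guide goes to the east ledge with the bard and the elf.  [the west ledge: the paladin | the east ledge: the bard, the elf, the mage, the orc, the rogue]
6. Guide goes back to the west ledge with the rogue.  [the west ledge: the paladin, the rogue | the east ledge: the bard, the elf, the mage, the orc]
7. Guide goes to the east ledge with the paladin and the rogue.  [the west ledge: — | the east ledge: the bard, the elf, the mage, the orc, the paladin, the rogue]

7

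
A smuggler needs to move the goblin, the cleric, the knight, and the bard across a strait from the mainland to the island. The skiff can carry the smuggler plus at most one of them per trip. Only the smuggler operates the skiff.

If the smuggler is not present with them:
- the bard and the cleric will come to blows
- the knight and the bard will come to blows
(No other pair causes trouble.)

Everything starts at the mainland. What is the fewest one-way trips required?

9

Counting alone: the smuggler can take at most 1 across per trip to the island, so moving all 4 needs at least 4 loaded trips out, with a return between consecutive ones — at least 7 crossings.
The safety rule pushes this higher. Following every safe sequence of crossings, the most of the 4 that can be at the island as the skiff arrives there on crossing 7 is 3 — never all 4.
So no plan with fewer than 9 crossings exists, and this one achieves 9:
1. Smuggler goes to the island with the bard.  [the mainland: the cleric, the goblin, the knight | the island: the bard]
2. Smuggler goes back to the mainland alone.  [the mainland: the cleric, the goblin, the knight | the island: the bard]
3. Smuggler goes to the island with the goblin.  [the mainland: the cleric, the knight | the island: the bard, the goblin]
4. Smuggler goes back to the mainland alone.  [the mainland: the cleric, the knight | the island: the bard, the goblin]
5. Smuggler goes to the island with the cleric.  [the mainland: the knight | the island: the bard, the cleric, the goblin]
6. Smuggler goes back to the mainland with the bard.  [the mainland: the bard, the knight | the island: the cleric, the goblin]
7. Smuggler goes to the island with the knight.  [the mainland: the bard | the island: the cleric, the goblin, the knight]
8. Smuggler goes back to the mainland alone.  [the mainland: the bard | the island: the cleric, the goblin, the knight]
9. Smuggler goes to the island with the bard.  [the mainland: — | the island: the bard, the cleric, the goblin, the knight]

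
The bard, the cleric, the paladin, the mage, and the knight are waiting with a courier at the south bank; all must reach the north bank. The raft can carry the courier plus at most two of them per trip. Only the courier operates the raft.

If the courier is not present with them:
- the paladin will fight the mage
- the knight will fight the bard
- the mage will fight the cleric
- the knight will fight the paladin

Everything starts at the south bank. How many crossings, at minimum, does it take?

7

Counting alone: the courier can take at most 2 across per trip to the north bank, so moving all 5 needs at least 3 loaded trips out, with a return between consecutive ones — at least 5 crossings.
The safety rule pushes this higher. Following every safe sequence of crossings, the most of the 5 that can be at the north bank as the raft arrives there on crossing 5 is 4 — never all 5.
So no plan with fewer than 7 crossings exists, and this one achieves 7:
1. Courier goes to the north bank with the knight and the mage.  [the south bank: the bard, the cleric, the paladin | the north bank: the knight, the mage]
2. Courier goes back to the south bank alone.  [the south bank: the bard, the cleric, the paladin | the north bank: the knight, the mage]
3. Courier goes to the north bank with the bard.  [the south bank: the cleric, the paladin | the north bank: the bard, the knight, the mage]
4. Courier goes back to the south bank with the knight.  [the south bank: the cleric, the knight, the paladin | the north bank: the bard, the mage]
5. Courier goes to the north bank with the cleric and the paladin.  [the south bank: the knight | the north bank: the bard, the cleric, the mage, the paladin]
6. Courier goes back to the south bank with the mage.  [the south bank: the knight, the mage | the north bank: the bard, the cleric, the paladin]
7. Courier goes to the north bank with the knight and the mage.  [the south bank: — | the north bank: the bard, the cleric, the knight, the mage, the paladin]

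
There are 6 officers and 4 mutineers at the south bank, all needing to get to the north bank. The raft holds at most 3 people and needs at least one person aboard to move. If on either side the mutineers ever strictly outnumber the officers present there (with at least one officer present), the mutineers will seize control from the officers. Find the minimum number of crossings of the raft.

9

Counting alone: each trip to the north bank takes at most 3 across and each return brings at least 1 back, so after t trips out (and t−1 returns) at most 3t − (t−1) of the 10 are across; that first reaches 10 at t = 5, so at least 9 crossings are needed.
The plan below uses exactly 9 crossings, so it is optimal:
1. 2 mutineers → the north bank.  (the south bank: 6O 2M; the north bank: 0O 2M)
2. 1 mutineer ← the south bank.  (the south bank: 6O 3M; the north bank: 0O 1M)
3. 3 mutineers → the north bank.  (the south bank: 6O 0M; the north bank: 0O 4M)
4. 1 mutineer ← the south bank.  (the south bank: 6O 1M; the north bank: 0O 3M)
5. 3 officers → the north bank.  (the south bank: 3O 1M; the north bank: 3O 3M)
6. 1 mutineer ← the south bank.  (the south bank: 3O 2M; the north bank: 3O 2M)
7. 1 officer and 2 mutineers → the north bank.  (the south bank: 2O 0M; the north bank: 4O 4M)
8. 1 mutineer ← the south bank.  (the south bank: 2O 1M; the north bank: 4O 3M)
9. 2 officers and 1 mutineer → the north bank.  (the south bank: 0O 0M; the north bank: 6O 4M)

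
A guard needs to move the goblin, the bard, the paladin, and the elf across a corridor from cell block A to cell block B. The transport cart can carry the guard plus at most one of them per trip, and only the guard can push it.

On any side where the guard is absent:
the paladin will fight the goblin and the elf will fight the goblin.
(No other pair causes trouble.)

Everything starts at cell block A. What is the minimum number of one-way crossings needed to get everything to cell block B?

9

Counting alone: the guard can take at most 1 across per trip to cell block B, so moving all 4 needs at least 4 loaded trips out, with a return between consecutive ones — at least 7 crossings.
The safety rule pushes this higher. Following every safe sequence of crossings, the most of the 4 that can be at cell block B as the transport cart arrives there on crossing 7 is 3 — never all 4.
So no plan with fewer than 9 crossings exists, and this one achieves 9:
1. Guard goes to cell block B with the goblin.
2. Guard goes back to cell block A alone.
3. Guard goes to cell block B with the bard.
4. Guard goes back to cell block A alone.
5. Guard goes to cell block B with the paladin.
6. Guard goes back to cell block A with the goblin.
7. Guard goes to cell block B with the elf.
8. Guard goes back to cell block A alone.
9. Guard goes to cell block B with the goblin.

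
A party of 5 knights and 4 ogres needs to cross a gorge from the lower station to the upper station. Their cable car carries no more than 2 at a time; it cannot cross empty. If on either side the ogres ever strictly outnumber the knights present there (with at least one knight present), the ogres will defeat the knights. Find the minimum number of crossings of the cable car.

15

Counting alone: each trip to the upper station takes at most 2 across and each return brings at least 1 back, so after t trips out (and t−1 returns) at most 2t − (t−1) of the 9 are across; that first reaches 9 at t = 8, so at least 15 crossings are needed.
The plan below uses exactly 15 crossings, so it is optimal:
1. 2 ogres → the upper station.  (the lower station: 5K 2O; the upper station: 0K 2O)
2. 1 ogre ← the lower station.  (the lower station: 5K 3O; the upper station: 0K 1O)
3. 2 ogres → the upper station.  (the lower station: 5K 1O; the upper station: 0K 3O)
4. 1 ogre ← the lower station.  (the lower station: 5K 2O; the upper station: 0K 2O)
5. 2 knights → the upper station.  (the lower station: 3K 2O; the upper station: 2K 2O)
6. 1 ogre ← the lower station.  (the lower station: 3K 3O; the upper station: 2K 1O)
7. 1 knight and 1 ogre → the upper station.  (the lower station: 2K 2O; the upper station: 3K 2O)
8. 1 knight ← the lower station.  (the lower station: 3K 2O; the upper station: 2K 2O)
9. 1 knight and 1 ogre → the upper station.  (the lower station: 2K 1O; the upper station: 3K 3O)
10. 1 ogre ← the lower station.  (the lower station: 2K 2O; the upper station: 3K 2O)
11. 1 knight and 1 ogre → the upper station.  (the lower station: 1K 1O; the upper station: 4K 3O)
12. 1 knight ← the lower station.  (the lower station: 2K 1O; the upper station: 3K 3O)
13. 1 knight and 1 ogre → the upper station.  (the lower station: 1K 0O; the upper station: 4K 4O)
14. 1 ogre ← the lower station.  (the lower station: 1K 1O; the upper station: 4K 3O)
15. 1 knight and 1 ogre → the upper station.  (the lower station: 0K 0O; the upper station: 5K 4O)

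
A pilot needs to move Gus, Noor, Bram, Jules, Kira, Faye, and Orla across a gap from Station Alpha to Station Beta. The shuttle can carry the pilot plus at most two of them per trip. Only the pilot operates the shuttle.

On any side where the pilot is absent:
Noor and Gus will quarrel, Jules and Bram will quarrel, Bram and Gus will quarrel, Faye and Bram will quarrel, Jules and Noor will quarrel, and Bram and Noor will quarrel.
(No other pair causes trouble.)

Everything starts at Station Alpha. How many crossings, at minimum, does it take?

Counting alone: the pilot can take at most 2 across per trip to Station Beta, so moving all 7 needs at least 4 loaded trips out, with a return between consecutive ones — at least 7 crossings.
The safety rule pushes this higher. Following every safe sequence of crossings, the most of the 7 that can be at Station Beta as the shuttle arrives there on crossings 7, 9 is 5, 6 respectively — never all 7.
So no plan with fewer than 11 crossings exists, and this one achieves 11:
1. Pilot goes to Station Beta with Bram and Noor.  [Station Alpha: Faye, Gus, Jules, Kira, Orla | Station Beta: Bram, Noor]
2. Pilot goes back to Station Alpha with Noor.  [Station Alpha: Faye, Gus, Jules, Kira, Noor, Orla | Station Beta: Bram]
3. Pilot goes to Station Beta with Gus and Jules.  [Station Alpha: Faye, Kira, Noor, Orla | Station Beta: Bram, Gus, Jules]
4. Pilot goes back to Station Alpha with Bram.  [Station Alpha: Bram, Faye, Kira, Noor, Orla | Station Beta: Gus, Jules]
5. Pilot goes to Station Beta with Faye and Noor.  [Station Alpha: Bram, Kira, Orla | Station Beta: Faye, Gus, Jules, Noor]
6. Pilot goes back to Station Alpha with Noor.  [Station Alpha: Bram, Kira, Noor, Orla | Station Beta: Faye, Gus, Jules]
7. Pilot goes to Station Beta with Kira and Noor.  [Station Alpha: Bram, Orla | Station Beta: Faye, Gus, Jules, Kira, Noor]
8. Pilot goes back to Station Alpha with Noor.  [Station Alpha: Bram, Noor, Orla | Station Beta: Faye, Gus, Jules, Kira]
9. Pilot goes to Station Beta with Noor and Orla.  [Station Alpha: Bram | Station Beta: Faye, Gus, Jules, Kira, Noor, Orla]
10. Pilot goes back to Station Alpha with Noor.  [Station Alpha: Bram, Noor | Station Beta: Faye, Gus, Jules, Kira, Orla]
11. Pilot goes to Station Beta with Bram and Noor.  [Station Alpha: — | Station Beta: Bram, Faye, Gus, Jules, Kira, Noor, Orla]

11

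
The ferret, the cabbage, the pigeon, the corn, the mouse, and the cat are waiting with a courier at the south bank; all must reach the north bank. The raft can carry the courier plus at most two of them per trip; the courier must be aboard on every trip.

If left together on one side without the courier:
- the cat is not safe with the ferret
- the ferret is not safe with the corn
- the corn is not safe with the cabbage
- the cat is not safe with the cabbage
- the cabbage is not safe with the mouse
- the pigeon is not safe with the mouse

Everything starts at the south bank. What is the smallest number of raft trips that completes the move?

Whatever the first load, the items left behind include a forbidden pair without the courier. No opening move is safe, so no plan exists.

impossible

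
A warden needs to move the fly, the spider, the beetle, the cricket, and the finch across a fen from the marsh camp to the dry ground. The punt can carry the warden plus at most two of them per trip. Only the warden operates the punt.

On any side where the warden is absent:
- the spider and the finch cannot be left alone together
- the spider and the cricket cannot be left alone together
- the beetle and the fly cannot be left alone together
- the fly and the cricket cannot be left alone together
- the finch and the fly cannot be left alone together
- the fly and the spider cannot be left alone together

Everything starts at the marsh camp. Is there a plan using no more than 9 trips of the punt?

Yes

Yes — this plan uses 7 crossings (≤ 9):
1. Warden goes to the dry ground with the fly and the spider.  [the marsh camp: the beetle, the cricket, the finch | the dry ground: the fly, the spider]
2. Warden goes back to the marsh camp with the fly.  [the marsh camp: the beetle, the cricket, the finch, the fly | the dry ground: the spider]
3. Warden goes to the dry ground with the beetle and the fly.  [the marsh camp: the cricket, the finch | the dry ground: the beetle, the fly, the spider]
4. Warden goes back to the marsh camp with the fly.  [the marsh camp: the cricket, the finch, the fly | the dry ground: the beetle, the spider]
5. Warden goes to the dry ground with the cricket and the finch.  [the marsh camp: the fly | the dry ground: the beetle, the cricket, the finch, the spider]
6. Warden goes back to the marsh camp with the spider.  [the marsh camp: the fly, the spider | the dry ground: the beetle, the cricket, the finch]
7. Warden goes to the dry ground with the fly and the spider.  [the marsh camp: — | the dry ground: the beetle, the cricket, the finch, the fly, the spider]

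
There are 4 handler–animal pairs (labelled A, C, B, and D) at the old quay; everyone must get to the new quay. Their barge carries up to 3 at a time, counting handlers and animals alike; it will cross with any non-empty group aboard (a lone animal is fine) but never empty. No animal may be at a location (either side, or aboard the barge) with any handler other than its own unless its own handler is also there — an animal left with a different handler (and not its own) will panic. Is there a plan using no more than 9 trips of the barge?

Yes — this plan uses 9 crossings (≤ 9):
1. animal A and handler A cross → the new quay.
2. handler A crosses ← the old quay.
3. animal C, handler A, and handler C cross → the new quay.
4. animal A and handler A cross ← the old quay.
5. handler A, handler B, and handler D cross → the new quay.
6. animal C crosses ← the old quay.
7. animal A and animal C cross → the new quay.
8. animal A crosses ← the old quay.
9. animal A, animal B, and animal D cross → the new quay.

Yes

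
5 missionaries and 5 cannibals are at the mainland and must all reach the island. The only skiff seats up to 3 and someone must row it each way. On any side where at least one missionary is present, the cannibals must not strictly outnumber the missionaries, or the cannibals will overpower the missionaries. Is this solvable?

1. 2 cannibals → the island.  (the mainland: 5M 3C; the island: 0M 2C)
2. 1 cannibal ← the mainland.  (the mainland: 5M 4C; the island: 0M 1C)
3. 3 cannibals → the island.  (the mainland: 5M 1C; the island: 0M 4C)
4. 1 cannibal ← the mainland.  (the mainland: 5M 2C; the island: 0M 3C)
5. 3 missionaries → the island.  (the mainland: 2M 2C; the island: 3M 3C)
6. 1 missionary and 1 cannibal ← the mainland.  (the mainland: 3M 3C; the island: 2M 2C)
7. 3 missionaries → the island.  (the mainland: 0M 3C; the island: 5M 2C)
8. 1 cannibal ← the mainland.  (the mainland: 0M 4C; the island: 5M 1C)
9. 2 cannibals → the island.  (the mainland: 0M 2C; the island: 5M 3C)
10. 1 cannibal ← the mainland.  (the mainland: 0M 3C; the island: 5M 2C)
11. 3 cannibals → the island.  (the mainland: 0M 0C; the island: 5M 5C)

Yes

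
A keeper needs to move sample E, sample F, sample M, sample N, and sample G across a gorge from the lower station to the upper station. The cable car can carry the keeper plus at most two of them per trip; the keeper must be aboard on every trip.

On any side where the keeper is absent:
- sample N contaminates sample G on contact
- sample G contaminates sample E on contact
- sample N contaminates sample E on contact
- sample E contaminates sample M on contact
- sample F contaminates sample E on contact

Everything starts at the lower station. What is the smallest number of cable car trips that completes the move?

Counting alone: the keeper can take at most 2 across per trip to the upper station, so moving all 5 needs at least 3 loaded trips out, with a return between consecutive ones — at least 5 crossings.
The safety rule pushes this higher. Following every safe sequence of crossings, the most of the 5 that can be at the upper station as the cable car arrives there on crossing 5 is 4 — never all 5.
So no plan with fewer than 7 crossings exists, and this one achieves 7:
1. Keeper goes to the upper station with sample E and sample N.
2. Keeper goes back to the lower station with sample E.
3. Keeper goes to the upper station with sample E and sample F.
4. Keeper goes back to the lower station with sample E.
5. Keeper goes to the upper station with sample E and sample M.
6. Keeper goes back to the lower station with sample E.
7. Keeper goes to the upper station with sample E and sample G.

7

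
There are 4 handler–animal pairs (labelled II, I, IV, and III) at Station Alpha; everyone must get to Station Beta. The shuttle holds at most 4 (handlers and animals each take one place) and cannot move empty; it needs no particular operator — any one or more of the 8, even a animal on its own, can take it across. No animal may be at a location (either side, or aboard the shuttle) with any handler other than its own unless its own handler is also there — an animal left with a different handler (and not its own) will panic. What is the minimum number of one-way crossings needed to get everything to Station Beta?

5

Counting alone: each trip to Station Beta takes at most 4 across and each return brings at least 1 back, so after t trips out (and t−1 returns) at most 4t − (t−1) of the 8 are across; that first reaches 8 at t = 3, so at least 5 crossings are needed.
The plan below uses exactly 5 crossings, so it is optimal:
1. animal II and handler II cross → Station Beta.
2. handler II crosses ← Station Alpha.
3. handler I, handler II, handler III, and handler IV cross → Station Beta.
4. animal II crosses ← Station Alpha.
5. animal I, animal II, animal III, and animal IV cross → Station Beta.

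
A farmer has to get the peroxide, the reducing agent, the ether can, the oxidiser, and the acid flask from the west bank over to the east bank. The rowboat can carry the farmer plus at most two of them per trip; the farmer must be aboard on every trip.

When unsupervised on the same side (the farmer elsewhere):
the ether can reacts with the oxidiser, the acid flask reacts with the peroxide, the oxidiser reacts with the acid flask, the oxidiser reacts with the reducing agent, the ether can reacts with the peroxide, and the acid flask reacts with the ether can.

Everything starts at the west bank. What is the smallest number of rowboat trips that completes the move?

Whatever the first load, the items left behind include a forbidden pair without the farmer. No opening move is safe, so no plan exists.

impossible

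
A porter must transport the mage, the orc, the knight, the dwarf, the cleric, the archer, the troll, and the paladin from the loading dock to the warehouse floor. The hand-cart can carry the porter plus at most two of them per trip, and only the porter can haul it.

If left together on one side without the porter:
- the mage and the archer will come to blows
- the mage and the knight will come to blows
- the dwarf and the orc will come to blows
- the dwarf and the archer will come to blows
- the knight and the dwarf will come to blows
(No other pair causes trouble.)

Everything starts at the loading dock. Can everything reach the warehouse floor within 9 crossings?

Yes

Yes — this plan uses 9 crossings (≤ 9):
1. Porter goes to the warehouse floor with the dwarf and the mage.
2. Porter goes back to the loading dock alone.
3. Porter goes to the warehouse floor with the knight and the orc.
4. Porter goes back to the loading dock with the dwarf and the mage.
5. Porter goes to the warehouse floor with the archer and the cleric.
6. Porter goes back to the loading dock alone.
7. Porter goes to the warehouse floor with the paladin and the troll.
8. Porter goes back to the loading dock alone.
9. Porter goes to the warehouse floor with the dwarf and the mage.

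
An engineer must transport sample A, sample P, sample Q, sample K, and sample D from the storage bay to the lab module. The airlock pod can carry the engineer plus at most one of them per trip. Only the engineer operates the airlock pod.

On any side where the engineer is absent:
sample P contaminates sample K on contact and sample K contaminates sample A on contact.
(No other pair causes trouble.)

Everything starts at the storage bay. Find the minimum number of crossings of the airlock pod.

Counting alone: the engineer can take at most 1 across per trip to the lab module, so moving all 5 needs at least 5 loaded trips out, with a return between consecutive ones — at least 9 crossings.
The safety rule pushes this higher. Following every safe sequence of crossings, the most of the 5 that can be at the lab module as the airlock pod arrives there on crossing 9 is 4 — never all 5.
So no plan with fewer than 11 crossings exists, and this one achieves 11:
1. Engineer goes to the lab module with sample K.  [the storage bay: sample A, sample D, sample P, sample Q | the lab module: sample K]
2. Engineer goes back to the storage bay alone.  [the storage bay: sample A, sample D, sample P, sample Q | the lab module: sample K]
3. Engineer goes to the lab module with sample A.  [the storage bay: sample D, sample P, sample Q | the lab module: sample A, sample K]
4. Engineer goes back to the storage bay with sample K.  [the storage bay: sample D, sample K, sample P, sample Q | the lab module: sample A]
5. Engineer goes to the lab module with sample P.  [the storage bay: sample D, sample K, sample Q | the lab module: sample A, sample P]
6. Engineer goes back to the storage bay alone.  [the storage bay: sample D, sample K, sample Q | the lab module: sample A, sample P]
7. Engineer goes to the lab module with sample Q.  [the storage bay: sample D, sample K | the lab module: sample A, sample P, sample Q]
8. Engineer goes back to the storage bay alone.  [the storage bay: sample D, sample K | the lab module: sample A, sample P, sample Q]
9. Engineer goes to the lab module with sample D.  [the storage bay: sample K | the lab module: sample A, sample D, sample P, sample Q]
10. Engineer goes back to the storage bay alone.  [the storage bay: sample K | the lab module: sample A, sample D, sample P, sample Q]
11. Engineer goes to the lab module with sample K.  [the storage bay: — | the lab module: sample A, sample D, sample K, sample P, sample Q]

11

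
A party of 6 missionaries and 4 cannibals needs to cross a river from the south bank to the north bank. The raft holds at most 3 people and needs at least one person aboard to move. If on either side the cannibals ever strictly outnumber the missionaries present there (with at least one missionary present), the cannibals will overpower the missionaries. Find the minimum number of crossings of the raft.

9

Counting alone: each trip to the north bank takes at most 3 across and each return brings at least 1 back, so after t trips out (and t−1 returns) at most 3t − (t−1) of the 10 are across; that first reaches 10 at t = 5, so at least 9 crossings are needed.
The plan below uses exactly 9 crossings, so it is optimal:
1. 2 cannibals → the north bank.  (the south bank: 6M 2C; the north bank: 0M 2C)
2. 1 cannibal ← the south bank.  (the south bank: 6M 3C; the north bank: 0M 1C)
3. 3 cannibals → the north bank.  (the south bank: 6M 0C; the north bank: 0M 4C)
4. 1 cannibal ← the south bank.  (the south bank: 6M 1C; the north bank: 0M 3C)
5. 3 missionaries → the north bank.  (the south bank: 3M 1C; the north bank: 3M 3C)
6. 1 cannibal ← the south bank.  (the south bank: 3M 2C; the north bank: 3M 2C)
7. 1 missionary and 2 cannibals → the north bank.  (the south bank: 2M 0C; the north bank: 4M 4C)
8. 1 cannibal ← the south bank.  (the south bank: 2M 1C; the north bank: 4M 3C)
9. 2 missionaries and 1 cannibal → the north bank.  (the south bank: 0M 0C; the north bank: 6M 4C)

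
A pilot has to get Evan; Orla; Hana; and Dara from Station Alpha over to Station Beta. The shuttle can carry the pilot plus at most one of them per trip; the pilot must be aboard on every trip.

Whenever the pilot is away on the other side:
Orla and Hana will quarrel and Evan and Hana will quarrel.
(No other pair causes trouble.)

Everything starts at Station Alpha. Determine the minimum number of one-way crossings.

Counting alone: the pilot can take at most 1 across per trip to Station Beta, so moving all 4 needs at least 4 loaded trips out, with a return between consecutive ones — at least 7 crossings.
The safety rule pushes this higher. Following every safe sequence of crossings, the most of the 4 that can be at Station Beta as the shuttle arrives there on crossing 7 is 3 — never all 4.
So no plan with fewer than 9 crossings exists, and this one achieves 9:
1. Pilot goes to Station Beta with Hana.  [Station Alpha: Dara, Evan, Orla | Station Beta: Hana]
2. Pilot goes back to Station Alpha alone.  [Station Alpha: Dara, Evan, Orla | Station Beta: Hana]
3. Pilot goes to Station Beta with Evan.  [Station Alpha: Dara, Orla | Station Beta: Evan, Hana]
4. Pilot goes back to Station Alpha with Hana.  [Station Alpha: Dara, Hana, Orla | Station Beta: Evan]
5. Pilot goes to Station Beta with Orla.  [Station Alpha: Dara, Hana | Station Beta: Evan, Orla]
6. Pilot goes back to Station Alpha alone.  [Station Alpha: Dara, Hana | Station Beta: Evan, Orla]
7. Pilot goes to Station Beta with Dara.  [Station Alpha: Hana | Station Beta: Dara, Evan, Orla]
8. Pilot goes back to Station Alpha alone.  [Station Alpha: Hana | Station Beta: Dara, Evan, Orla]
9. Pilot goes to Station Beta with Hana.  [Station Alpha: — | Station Beta: Dara, Evan, Hana, Orla]

9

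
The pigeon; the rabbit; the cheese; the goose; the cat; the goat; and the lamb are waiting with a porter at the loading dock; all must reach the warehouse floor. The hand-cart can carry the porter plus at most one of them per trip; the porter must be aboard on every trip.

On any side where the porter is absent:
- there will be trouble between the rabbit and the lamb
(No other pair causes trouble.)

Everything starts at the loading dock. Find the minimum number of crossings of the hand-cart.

13

Counting alone: the porter can take at most 1 across per trip to the warehouse floor, so moving all 7 needs at least 7 loaded trips out, with a return between consecutive ones — at least 13 crossings.
The plan below uses exactly 13 crossings, so it is optimal:
1. Porter goes to the warehouse floor with the rabbit.  [the loading dock: the cat, the cheese, the goat, the goose, the lamb, the pigeon | the warehouse floor: the rabbit]
2. Porter goes back to the loading dock alone.  [the loading dock: the cat, the cheese, the goat, the goose, the lamb, the pigeon | the warehouse floor: the rabbit]
3. Porter goes to the warehouse floor with the pigeon.  [the loading dock: the cat, the cheese, the goat, the goose, the lamb | the warehouse floor: the pigeon, the rabbit]
4. Porter goes back to the loading dock alone.  [the loading dock: the cat, the cheese, the goat, the goose, the lamb | the warehouse floor: the pigeon, the rabbit]
5. Porter goes to the warehouse floor with the cheese.  [the loading dock: the cat, the goat, the goose, the lamb | the warehouse floor: the cheese, the pigeon, the rabbit]
6. Porter goes back to the loading dock alone.  [the loading dock: the cat, the goat, the goose, the lamb | the warehouse floor: the cheese, the pigeon, the rabbit]
7. Porter goes to the warehouse floor with the goose.  [the loading dock: the cat, the goat, the lamb | the warehouse floor: the cheese, the goose, the pigeon, the rabbit]
8. Porter goes back to the loading dock alone.  [the loading dock: the cat, the goat, the lamb | the warehouse floor: the cheese, the goose, the pigeon, the rabbit]
9. Porter goes to the warehouse floor with the cat.  [the loading dock: the goat, the lamb | the warehouse floor: the cat, the cheese, the goose, the pigeon, the rabbit]
10. Porter goes back to the loading dock alone.  [the loading dock: the goat, the lamb | the warehouse floor: the cat, the cheese, the goose, the pigeon, the rabbit]
11. Porter goes to the warehouse floor with the goat.  [the loading dock: the lamb | the warehouse floor: the cat, the cheese, the goat, the goose, the pigeon, the rabbit]
12. Porter goes back to the loading dock alone.  [the loading dock: the lamb | the warehouse floor: the cat, the cheese, the goat, the goose, the pigeon, the rabbit]
13. Porter goes to the warehouse floor with the lamb.  [the loading dock: — | the warehouse floor: the cat, the cheese, the goat, the goose, the lamb, the pigeon, the rabbit]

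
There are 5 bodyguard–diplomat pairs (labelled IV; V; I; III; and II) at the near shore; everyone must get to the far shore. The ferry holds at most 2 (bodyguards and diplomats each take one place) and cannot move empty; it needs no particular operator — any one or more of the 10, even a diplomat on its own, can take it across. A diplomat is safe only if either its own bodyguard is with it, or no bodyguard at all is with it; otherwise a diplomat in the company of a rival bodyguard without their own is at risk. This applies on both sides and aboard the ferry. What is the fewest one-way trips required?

impossible

Following every safe sequence of crossings from the start, the most of the 10 that can be at the far shore as the ferry arrives there on crossings 1, 3, 5, 7 is 2, 3, 4, 5 respectively; the best ever achieved is 5 of 10.
From crossing 9 on, no configuration arises that was not already reachable earlier: only 82 distinct safe configurations (who is on which side, and where the ferry is) can ever be reached, none of them has everyone across, and every continuation just revisits them. So no valid plan exists.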